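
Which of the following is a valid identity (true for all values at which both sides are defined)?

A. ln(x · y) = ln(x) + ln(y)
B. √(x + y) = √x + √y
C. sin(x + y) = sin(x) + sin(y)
A

A: holds — e.g. at (1, 5), both sides equal ln(5) ≈ 1.609.
B: fails at (3, 5) — LHS = 2·√(2) ≈ 2.828, RHS = √(3) + √(5) ≈ 3.968.
C: fails at (4, 4) — LHS = sin(8) ≈ 0.9894, RHS = 2·sin(4) ≈ -1.514.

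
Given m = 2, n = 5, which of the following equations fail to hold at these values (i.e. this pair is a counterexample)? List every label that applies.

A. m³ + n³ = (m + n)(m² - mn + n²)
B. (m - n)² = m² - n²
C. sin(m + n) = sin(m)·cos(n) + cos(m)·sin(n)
Evaluating each claim at the given values:
A. LHS = 133, RHS = 133 → holds here (LHS = RHS)
B. LHS = 9, RHS = -21 → fails here (LHS ≠ RHS)
C. LHS = sin(7) ≈ 0.657, RHS = sin(2)·cos(5) + sin(5)·cos(2) ≈ 0.657 → holds here (LHS = RHS)

Answer: B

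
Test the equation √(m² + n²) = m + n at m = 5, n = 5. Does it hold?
Substituting m = 5, n = 5:

LHS = √(5² + 5²) = 5·√(2) ≈ 7.071
RHS = 5 + 5 = 10

LHS ≠ RHS, so the equation does not hold at this point.

Answer: Fails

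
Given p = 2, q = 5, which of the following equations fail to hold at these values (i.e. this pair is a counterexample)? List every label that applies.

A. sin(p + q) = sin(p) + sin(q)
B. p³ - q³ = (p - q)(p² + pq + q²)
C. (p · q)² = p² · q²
Evaluating each claim at the given values:
A. LHS = sin(7) ≈ 0.657, RHS = sin(5) + sin(2) ≈ -0.04963 → fails here (LHS ≠ RHS)
B. LHS = -117, RHS = -117 → holds here (LHS = RHS)
C. LHS = 100, RHS = 100 → holds here (LHS = RHS)

Answer: A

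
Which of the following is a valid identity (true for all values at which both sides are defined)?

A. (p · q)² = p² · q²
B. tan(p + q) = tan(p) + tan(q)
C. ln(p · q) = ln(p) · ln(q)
A

A: holds — e.g. at (1, 1), both sides equal 1.
B: fails at (1, 1) — LHS = tan(2) ≈ -2.185, RHS = 2·tan(1) ≈ 3.115.
C: fails at (5, 8) — LHS = ln(40) ≈ 3.689, RHS = ln(5)·ln(8) ≈ 3.347.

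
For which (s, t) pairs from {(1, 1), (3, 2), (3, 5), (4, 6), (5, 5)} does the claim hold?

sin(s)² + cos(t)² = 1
(1, 1), (5, 5)

Testing each pair:
(1, 1): LHS = cos(1)² + sin(1)² = 1, RHS = 1 → holds
(3, 2): LHS = sin(3)² + cos(2)² ≈ 0.1931, RHS = 1 → fails
(3, 5): LHS = sin(3)² + cos(5)² ≈ 0.1004, RHS = 1 → fails
(4, 6): LHS = sin(4)² + cos(6)² ≈ 1.495, RHS = 1 → fails
(5, 5): LHS = cos(5)² + sin(5)² = 1, RHS = 1 → holds

2 of 5 pairs satisfy the claim.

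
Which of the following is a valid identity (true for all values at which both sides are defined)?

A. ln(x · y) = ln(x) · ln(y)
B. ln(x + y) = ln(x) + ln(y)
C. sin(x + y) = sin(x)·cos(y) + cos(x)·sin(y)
C

A: fails at (6, 7) — LHS = ln(42) ≈ 3.738, RHS = ln(6)·ln(7) ≈ 3.487.
B: fails at (2, 5) — LHS = ln(7) ≈ 1.946, RHS = ln(2) + ln(5) ≈ 2.303.
C: holds — e.g. at (2, 2), both sides equal sin(4) ≈ -0.7568.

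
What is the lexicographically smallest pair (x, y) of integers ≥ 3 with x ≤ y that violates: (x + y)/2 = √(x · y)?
(x, y) = (3, 4)

At (3, 3): both sides equal 3, so it holds there.

Substituting (3, 4) into the claim:
LHS = (3 + 4)/2 = 7/2
RHS = √(3 · 4) = 2·√(3) ≈ 3.464

Since LHS ≠ RHS, this pair disproves the claim, and no lexicographically smaller pair (x ≤ y, integers ≥ 3) does.

For instance (7, 9) is also a counterexample (LHS = 8, RHS = 3·√(7) ≈ 7.937), but it's lexicographically larger.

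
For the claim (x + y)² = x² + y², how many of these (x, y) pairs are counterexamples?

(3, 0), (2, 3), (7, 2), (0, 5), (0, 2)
Testing each pair:
(3, 0): LHS = 9, RHS = 9 → satisfies claim
(2, 3): LHS = 25, RHS = 13 → counterexample
(7, 2): LHS = 81, RHS = 53 → counterexample
(0, 5): LHS = 25, RHS = 25 → satisfies claim
(0, 2): LHS = 4, RHS = 4 → satisfies claim

That makes 2 counterexamples.

Answer: 2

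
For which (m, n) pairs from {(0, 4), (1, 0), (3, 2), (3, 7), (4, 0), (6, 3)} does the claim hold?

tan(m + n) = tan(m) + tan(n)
(0, 4), (1, 0), (4, 0)

Testing each pair:
(0, 4): LHS = tan(4) ≈ 1.158, RHS = tan(4) ≈ 1.158 → holds
(1, 0): LHS = tan(1) ≈ 1.557, RHS = tan(1) ≈ 1.557 → holds
(3, 2): LHS = tan(5) ≈ -3.381, RHS = tan(2) + tan(3) ≈ -2.328 → fails
(3, 7): LHS = tan(10) ≈ 0.6484, RHS = tan(3) + tan(7) ≈ 0.7289 → fails
(4, 0): LHS = tan(4) ≈ 1.158, RHS = tan(4) ≈ 1.158 → holds
(6, 3): LHS = tan(9) ≈ -0.4523, RHS = tan(6) + tan(3) ≈ -0.4336 → fails

3 of 6 pairs satisfy the claim.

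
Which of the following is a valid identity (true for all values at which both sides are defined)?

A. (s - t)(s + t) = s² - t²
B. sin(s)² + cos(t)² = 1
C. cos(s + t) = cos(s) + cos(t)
A: holds — e.g. at (2, 4), both sides equal -12.
B: fails at (2, 5) — LHS = cos(5)² + sin(2)² ≈ 0.9073, RHS = 1.
C: fails at (1, 1) — LHS = cos(2) ≈ -0.4161, RHS = 2·cos(1) ≈ 1.081.

Answer: A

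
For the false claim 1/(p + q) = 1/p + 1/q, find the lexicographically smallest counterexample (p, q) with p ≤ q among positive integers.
Substituting (1, 1) into the claim:
LHS = 1/(1 + 1) = 1/2
RHS = 1/1 + 1/1 = 2

Since LHS ≠ RHS, this pair disproves the claim, and no lexicographically smaller pair (p ≤ q, positive integers) does.

For instance (2, 2) is also a counterexample (LHS = 1/4, RHS = 1), but it's lexicographically larger.

Answer: (p, q) = (1, 1)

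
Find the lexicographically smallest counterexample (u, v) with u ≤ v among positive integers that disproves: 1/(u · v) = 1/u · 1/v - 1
(u, v) = (1, 1)

Substituting (1, 1) into the claim:
LHS = 1/(1 · 1) = 1
RHS = 1/1 · 1/1 - 1 = 0

Since LHS ≠ RHS, this pair disproves the claim, and no lexicographically smaller pair (u ≤ v, positive integers) does.

For instance (5, 8) is also a counterexample (LHS = 1/40, RHS = -39/40), but it's lexicographically larger.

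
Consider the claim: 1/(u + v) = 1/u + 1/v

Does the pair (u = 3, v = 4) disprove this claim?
Yes

Substituting u = 3, v = 4:
LHS = 1/(3 + 4) = 1/7
RHS = 1/3 + 1/4 = 7/12

Since LHS ≠ RHS, this pair disproves the claim.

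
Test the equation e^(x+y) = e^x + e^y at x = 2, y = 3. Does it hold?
Substituting x = 2, y = 3:

LHS = e^(2+3) = e^5 ≈ 148.4
RHS = e^2 + e^3 ≈ 27.47

LHS ≠ RHS, so the equation does not hold at this point.

Answer: Fails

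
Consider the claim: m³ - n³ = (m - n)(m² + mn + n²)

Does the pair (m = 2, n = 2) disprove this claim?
Substituting m = 2, n = 2:
LHS = 2³ - 2³ = 0
RHS = (2 - 2)(2² + 2·2 + 2²) = 0

The sides agree, so this pair does not disprove the claim.

Answer: No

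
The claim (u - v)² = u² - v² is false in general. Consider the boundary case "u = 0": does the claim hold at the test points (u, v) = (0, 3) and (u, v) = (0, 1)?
At (0, 3): LHS = 9 ≠ RHS = -9
At (0, 1): LHS = 1 ≠ RHS = -1

Answer: No, fails at both test points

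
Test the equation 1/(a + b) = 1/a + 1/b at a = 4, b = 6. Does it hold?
Fails

Substituting a = 4, b = 6:

LHS = 1/(4 + 6) = 1/10
RHS = 1/4 + 1/6 = 5/12

LHS ≠ RHS, so the equation does not hold at this point.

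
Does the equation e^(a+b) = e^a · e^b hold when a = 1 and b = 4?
Substituting a = 1, b = 4:

LHS = e^(1+4) = e^5 ≈ 148.4
RHS = e^1 · e^4 = e^5 ≈ 148.4

LHS = RHS, so the equation holds at this point.

Answer: Holds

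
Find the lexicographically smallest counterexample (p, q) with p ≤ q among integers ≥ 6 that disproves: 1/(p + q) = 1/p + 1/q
(p, q) = (6, 6)

Substituting (6, 6) into the claim:
LHS = 1/(6 + 6) = 1/12
RHS = 1/6 + 1/6 = 1/3

Since LHS ≠ RHS, this pair disproves the claim, and no lexicographically smaller pair (p ≤ q, integers ≥ 6) does.

For instance (6, 12) is also a counterexample (LHS = 1/18, RHS = 1/4), but it's lexicographically larger.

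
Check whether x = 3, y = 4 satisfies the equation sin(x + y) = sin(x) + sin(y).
Substituting x = 3, y = 4:

LHS = sin(3 + 4) = sin(7) ≈ 0.657
RHS = sin(3) + sin(4) ≈ -0.6157

LHS ≠ RHS, so the equation does not hold at this point.

Answer: Fails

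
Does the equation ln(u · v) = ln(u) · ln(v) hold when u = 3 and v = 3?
Fails

Substituting u = 3, v = 3:

LHS = ln(3 · 3) = ln(9) ≈ 2.197
RHS = ln(3) · ln(3) = ln(3)² ≈ 1.207

LHS ≠ RHS, so the equation does not hold at this point.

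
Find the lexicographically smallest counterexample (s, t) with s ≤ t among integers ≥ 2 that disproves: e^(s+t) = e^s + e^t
Substituting (2, 2) into the claim:
LHS = e^(2+2) = e^4 ≈ 54.6
RHS = e^2 + e^2 = 2·e^2 ≈ 14.78

Since LHS ≠ RHS, this pair disproves the claim, and no lexicographically smaller pair (s ≤ t, integers ≥ 2) does.

For instance (7, 7) is also a counterexample (LHS = e^14 ≈ 1202604.3, RHS = 2·e^7 ≈ 2193), but it's lexicographically larger.

Answer: (s, t) = (2, 2)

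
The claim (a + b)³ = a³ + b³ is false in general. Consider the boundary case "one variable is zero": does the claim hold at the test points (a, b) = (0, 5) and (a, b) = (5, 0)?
Yes, holds at both test points

At (0, 5): LHS = 125, RHS = 125 → equal
At (5, 0): LHS = 125, RHS = 125 → equal

So the claim does hold at both of these boundary points, even though it is not an identity.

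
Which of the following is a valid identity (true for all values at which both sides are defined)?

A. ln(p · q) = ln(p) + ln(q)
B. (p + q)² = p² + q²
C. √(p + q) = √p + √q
A

A: holds — e.g. at (6, 7), both sides equal ln(42) ≈ 3.738.
B: fails at (3, 5) — LHS = 64, RHS = 34.
C: fails at (4, 4) — LHS = 2·√(2) ≈ 2.828, RHS = 4.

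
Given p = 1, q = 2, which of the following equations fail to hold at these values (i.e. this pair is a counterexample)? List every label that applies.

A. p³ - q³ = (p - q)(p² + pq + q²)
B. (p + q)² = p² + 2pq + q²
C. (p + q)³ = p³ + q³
Evaluating each claim at the given values:
A. LHS = -7, RHS = -7 → holds here (LHS = RHS)
B. LHS = 9, RHS = 9 → holds here (LHS = RHS)
C. LHS = 27, RHS = 9 → fails here (LHS ≠ RHS)

Answer: C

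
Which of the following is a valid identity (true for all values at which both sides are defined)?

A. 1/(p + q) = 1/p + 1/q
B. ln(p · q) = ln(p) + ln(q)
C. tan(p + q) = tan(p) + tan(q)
A: fails at (4, 4) — LHS = 1/8, RHS = 1/2.
B: holds — e.g. at (4, 6), both sides equal ln(24) ≈ 3.178.
C: fails at (3, 5) — LHS = tan(8) ≈ -6.8, RHS = tan(5) + tan(3) ≈ -3.523.

Answer: B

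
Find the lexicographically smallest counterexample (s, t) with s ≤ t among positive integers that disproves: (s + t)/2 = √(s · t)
At (1, 1): both sides equal 1, so it holds there.

Substituting (1, 2) into the claim:
LHS = (1 + 2)/2 = 3/2
RHS = √(1 · 2) = √(2) ≈ 1.414

Since LHS ≠ RHS, this pair disproves the claim, and no lexicographically smaller pair (s ≤ t, positive integers) does.

For instance (2, 5) is also a counterexample (LHS = 7/2, RHS = √(10) ≈ 3.162), but it's lexicographically larger.

Answer: (s, t) = (1, 2)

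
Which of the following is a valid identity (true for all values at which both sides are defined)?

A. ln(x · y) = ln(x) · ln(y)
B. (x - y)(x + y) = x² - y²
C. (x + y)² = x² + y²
B

A: fails at (1, 2) — LHS = ln(2) ≈ 0.6931, RHS = 0.
B: holds — e.g. at (1, 3), both sides equal -8.
C: fails at (4, 5) — LHS = 81, RHS = 41.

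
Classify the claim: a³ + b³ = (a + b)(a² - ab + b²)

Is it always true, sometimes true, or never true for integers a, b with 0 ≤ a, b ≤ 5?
The identity holds for every pair in the range. For instance at (a, b) = (3, 0): both sides equal 27.

Answer: Always true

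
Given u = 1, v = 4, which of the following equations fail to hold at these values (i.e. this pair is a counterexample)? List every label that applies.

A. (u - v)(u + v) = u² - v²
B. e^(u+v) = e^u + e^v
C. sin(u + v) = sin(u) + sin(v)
B, C

Evaluating each claim at the given values:
A. LHS = -15, RHS = -15 → holds here (LHS = RHS)
B. LHS = e^5 ≈ 148.4, RHS = e + e^4 ≈ 57.32 → fails here (LHS ≠ RHS)
C. LHS = sin(5) ≈ -0.9589, RHS = sin(4) + sin(1) ≈ 0.08467 → fails here (LHS ≠ RHS)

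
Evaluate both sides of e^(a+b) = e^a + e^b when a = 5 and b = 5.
LHS = e^(5+5) = e^10 ≈ 22026.5
RHS = e^5 + e^5 = 2·e^5 ≈ 296.8

LHS ≠ RHS (they differ by about 21729.6), so the equation does not hold here.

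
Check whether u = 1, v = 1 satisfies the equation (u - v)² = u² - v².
Substituting u = 1, v = 1:

LHS = (1 - 1)² = 0
RHS = 1² - 1² = 0

LHS = RHS, so the equation holds at this point.

Answer: Holds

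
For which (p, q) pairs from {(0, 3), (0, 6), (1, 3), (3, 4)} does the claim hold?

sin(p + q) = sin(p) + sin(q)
(0, 3), (0, 6)

Testing each pair:
(0, 3): LHS = sin(3) ≈ 0.1411, RHS = sin(3) ≈ 0.1411 → holds
(0, 6): LHS = sin(6) ≈ -0.2794, RHS = sin(6) ≈ -0.2794 → holds
(1, 3): LHS = sin(4) ≈ -0.7568, RHS = sin(3) + sin(1) ≈ 0.9826 → fails
(3, 4): LHS = sin(7) ≈ 0.657, RHS = sin(4) + sin(3) ≈ -0.6157 → fails

2 of 4 pairs satisfy the claim.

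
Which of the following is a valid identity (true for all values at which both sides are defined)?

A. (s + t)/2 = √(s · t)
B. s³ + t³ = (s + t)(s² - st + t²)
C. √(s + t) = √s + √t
A: fails at (1, 5) — LHS = 3, RHS = √(5) ≈ 2.236.
B: holds — e.g. at (0, 1), both sides equal 1.
C: fails at (5, 5) — LHS = √(10) ≈ 3.162, RHS = 2·√(5) ≈ 4.472.

Answer: B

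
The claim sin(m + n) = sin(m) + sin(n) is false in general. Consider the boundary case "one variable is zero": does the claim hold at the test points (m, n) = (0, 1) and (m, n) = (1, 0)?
Yes, holds at both test points

At (0, 1): LHS = sin(1) ≈ 0.8415, RHS = sin(1) ≈ 0.8415 → equal
At (1, 0): LHS = sin(1) ≈ 0.8415, RHS = sin(1) ≈ 0.8415 → equal

So the claim does hold at both of these boundary points, even though it is not an identity.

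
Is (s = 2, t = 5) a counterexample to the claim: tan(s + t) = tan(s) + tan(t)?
Substituting s = 2, t = 5:
LHS = tan(2 + 5) = tan(7) ≈ 0.8714
RHS = tan(2) + tan(5) ≈ -5.566

Since LHS ≠ RHS, this pair disproves the claim.

Answer: Yes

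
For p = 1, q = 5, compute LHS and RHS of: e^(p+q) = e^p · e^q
LHS = e^(1+5) = e^6 ≈ 403.4
RHS = e^1 · e^5 = e^6 ≈ 403.4

LHS = RHS: the two sides agree.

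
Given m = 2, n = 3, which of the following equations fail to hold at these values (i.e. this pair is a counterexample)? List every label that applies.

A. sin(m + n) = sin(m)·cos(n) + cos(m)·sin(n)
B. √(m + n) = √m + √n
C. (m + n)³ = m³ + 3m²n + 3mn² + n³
Evaluating each claim at the given values:
A. LHS = sin(5) ≈ -0.9589, RHS = sin(2)·cos(3) + sin(3)·cos(2) ≈ -0.9589 → holds here (LHS = RHS)
B. LHS = √(5) ≈ 2.236, RHS = √(2) + √(3) ≈ 3.146 → fails here (LHS ≠ RHS)
C. LHS = 125, RHS = 125 → holds here (LHS = RHS)

Answer: B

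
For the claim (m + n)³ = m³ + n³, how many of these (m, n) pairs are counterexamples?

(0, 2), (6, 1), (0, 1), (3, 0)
1

Testing each pair:
(0, 2): LHS = 8, RHS = 8 → satisfies claim
(6, 1): LHS = 343, RHS = 217 → counterexample
(0, 1): LHS = 1, RHS = 1 → satisfies claim
(3, 0): LHS = 27, RHS = 27 → satisfies claim

That makes 1 counterexample.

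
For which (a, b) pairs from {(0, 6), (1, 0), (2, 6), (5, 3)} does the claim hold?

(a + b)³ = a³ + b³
Testing each pair:
(0, 6): LHS = 216, RHS = 216 → holds
(1, 0): LHS = 1, RHS = 1 → holds
(2, 6): LHS = 512, RHS = 224 → fails
(5, 3): LHS = 512, RHS = 152 → fails

2 of 4 pairs satisfy the claim.

Answer: (0, 6), (1, 0)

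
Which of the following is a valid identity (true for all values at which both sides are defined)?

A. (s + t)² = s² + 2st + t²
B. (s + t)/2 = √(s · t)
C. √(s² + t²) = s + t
A

A: holds — e.g. at (3, 7), both sides equal 100.
B: fails at (2, 7) — LHS = 9/2, RHS = √(14) ≈ 3.742.
C: fails at (2, 7) — LHS = √(53) ≈ 7.28, RHS = 9.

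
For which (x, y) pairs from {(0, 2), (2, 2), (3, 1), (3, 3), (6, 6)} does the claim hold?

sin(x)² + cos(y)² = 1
Testing each pair:
(0, 2): LHS = cos(2)² ≈ 0.1732, RHS = 1 → fails
(2, 2): LHS = cos(2)² + sin(2)² = 1, RHS = 1 → holds
(3, 1): LHS = sin(3)² + cos(1)² ≈ 0.3118, RHS = 1 → fails
(3, 3): LHS = sin(3)² + cos(3)² = 1, RHS = 1 → holds
(6, 6): LHS = sin(6)² + cos(6)² = 1, RHS = 1 → holds

3 of 5 pairs satisfy the claim.

Answer: (2, 2), (3, 3), (6, 6)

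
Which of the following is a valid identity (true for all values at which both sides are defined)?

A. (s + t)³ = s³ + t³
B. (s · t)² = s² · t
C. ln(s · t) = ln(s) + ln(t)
A: fails at (4, 4) — LHS = 512, RHS = 128.
B: fails at (4, 4) — LHS = 256, RHS = 64.
C: holds — e.g. at (2, 2), both sides equal ln(4) ≈ 1.386.

Answer: C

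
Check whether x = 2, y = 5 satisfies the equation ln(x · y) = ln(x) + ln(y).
Substituting x = 2, y = 5:

LHS = ln(2 · 5) = ln(10) ≈ 2.303
RHS = ln(2) + ln(5) ≈ 2.303

LHS = RHS, so the equation holds at this point.

Answer: Holds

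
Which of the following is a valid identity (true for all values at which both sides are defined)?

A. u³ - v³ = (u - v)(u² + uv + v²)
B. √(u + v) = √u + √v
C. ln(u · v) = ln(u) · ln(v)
A: holds — e.g. at (2, 5), both sides equal -117.
B: fails at (3, 3) — LHS = √(6) ≈ 2.449, RHS = 2·√(3) ≈ 3.464.
C: fails at (3, 3) — LHS = ln(9) ≈ 2.197, RHS = ln(3)² ≈ 1.207.

Answer: A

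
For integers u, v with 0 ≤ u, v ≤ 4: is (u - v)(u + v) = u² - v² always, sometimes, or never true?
The identity holds for every pair in the range. For instance at (u, v) = (0, 4): both sides equal -16.

Answer: Always true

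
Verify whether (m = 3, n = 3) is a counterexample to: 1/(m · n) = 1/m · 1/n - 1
Yes

Substituting m = 3, n = 3:
LHS = 1/(3 · 3) = 1/9
RHS = 1/3 · 1/3 - 1 = -8/9

Since LHS ≠ RHS, this pair disproves the claim.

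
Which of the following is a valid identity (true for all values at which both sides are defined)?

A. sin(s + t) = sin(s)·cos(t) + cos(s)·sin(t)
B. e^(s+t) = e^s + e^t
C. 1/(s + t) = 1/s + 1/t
A

A: holds — e.g. at (2, 7), both sides equal sin(9) ≈ 0.4121.
B: fails at (3, 3) — LHS = e^6 ≈ 403.4, RHS = 2·e^3 ≈ 40.17.
C: fails at (1, 5) — LHS = 1/6, RHS = 6/5.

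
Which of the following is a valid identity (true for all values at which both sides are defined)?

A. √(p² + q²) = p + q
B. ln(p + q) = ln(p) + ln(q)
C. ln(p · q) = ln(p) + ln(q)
C

A: fails at (1, 4) — LHS = √(17) ≈ 4.123, RHS = 5.
B: fails at (3, 5) — LHS = ln(8) ≈ 2.079, RHS = ln(3) + ln(5) ≈ 2.708.
C: holds — e.g. at (5, 8), both sides equal ln(40) ≈ 3.689.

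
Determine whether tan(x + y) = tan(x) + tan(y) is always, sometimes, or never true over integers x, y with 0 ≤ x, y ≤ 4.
Sometimes true

It holds at (x, y) = (0, 3) (both sides equal tan(3) ≈ -0.1425), but fails at (x, y) = (2, 3) (LHS = tan(5) ≈ -3.381, RHS = tan(2) + tan(3) ≈ -2.328).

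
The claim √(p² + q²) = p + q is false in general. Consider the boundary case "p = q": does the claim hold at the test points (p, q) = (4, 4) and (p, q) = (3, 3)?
At (4, 4): LHS = 4·√(2) ≈ 5.657 ≠ RHS = 8
At (3, 3): LHS = 3·√(2) ≈ 4.243 ≠ RHS = 6

Answer: No, fails at both test points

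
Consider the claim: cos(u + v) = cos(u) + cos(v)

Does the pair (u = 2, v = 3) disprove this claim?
Substituting u = 2, v = 3:
LHS = cos(2 + 3) = cos(5) ≈ 0.2837
RHS = cos(2) + cos(3) ≈ -1.406

Since LHS ≠ RHS, this pair disproves the claim.

Answer: Yes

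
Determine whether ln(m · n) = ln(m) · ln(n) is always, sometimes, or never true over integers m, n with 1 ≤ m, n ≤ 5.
It holds at (m, n) = (1, 1) (both sides equal 0), but fails at (m, n) = (5, 4) (LHS = ln(20) ≈ 2.996, RHS = ln(4)·ln(5) ≈ 2.231).

Answer: Sometimes true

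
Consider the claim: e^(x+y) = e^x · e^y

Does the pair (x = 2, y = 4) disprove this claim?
Substituting x = 2, y = 4:
LHS = e^(2+4) = e^6 ≈ 403.4
RHS = e^2 · e^4 = e^6 ≈ 403.4

The sides agree, so this pair does not disprove the claim.

Answer: No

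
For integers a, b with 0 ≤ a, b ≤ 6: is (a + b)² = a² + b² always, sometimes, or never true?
Sometimes true

It holds at (a, b) = (3, 0) (both sides equal 9), but fails at (a, b) = (5, 6) (LHS = 121, RHS = 61).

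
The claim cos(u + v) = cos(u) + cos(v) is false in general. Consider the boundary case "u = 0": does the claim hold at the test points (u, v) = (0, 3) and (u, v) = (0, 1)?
At (0, 3): LHS = cos(3) ≈ -0.99 ≠ RHS = cos(3) + 1 ≈ 0.01001
At (0, 1): LHS = cos(1) ≈ 0.5403 ≠ RHS = cos(1) + 1 ≈ 1.54

Answer: No, fails at both test points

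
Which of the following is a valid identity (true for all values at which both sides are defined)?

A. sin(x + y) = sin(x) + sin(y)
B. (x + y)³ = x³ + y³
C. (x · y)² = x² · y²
A: fails at (5, 5) — LHS = sin(10) ≈ -0.544, RHS = 2·sin(5) ≈ -1.918.
B: fails at (6, 7) — LHS = 2197, RHS = 559.
C: holds — e.g. at (2, 7), both sides equal 196.

Answer: C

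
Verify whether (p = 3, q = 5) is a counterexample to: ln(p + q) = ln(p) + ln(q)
Yes

Substituting p = 3, q = 5:
LHS = ln(3 + 5) = ln(8) ≈ 2.079
RHS = ln(3) + ln(5) ≈ 2.708

Since LHS ≠ RHS, this pair disproves the claim.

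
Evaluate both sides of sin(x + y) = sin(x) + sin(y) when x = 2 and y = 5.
LHS = sin(2 + 5) = sin(7) ≈ 0.657
RHS = sin(2) + sin(5) ≈ -0.04963

LHS ≠ RHS (they differ by about 0.7066), so the equation does not hold here.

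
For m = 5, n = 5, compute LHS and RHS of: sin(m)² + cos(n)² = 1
LHS = sin(5)² + cos(5)² = 1
RHS = 1

LHS = RHS: the two sides agree.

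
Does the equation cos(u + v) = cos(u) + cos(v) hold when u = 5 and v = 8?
Fails

Substituting u = 5, v = 8:

LHS = cos(5 + 8) = cos(13) ≈ 0.9074
RHS = cos(5) + cos(8) ≈ 0.1382

LHS ≠ RHS, so the equation does not hold at this point.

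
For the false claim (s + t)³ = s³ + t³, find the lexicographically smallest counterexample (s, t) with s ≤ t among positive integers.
(s, t) = (1, 1)

Substituting (1, 1) into the claim:
LHS = (1 + 1)³ = 8
RHS = 1³ + 1³ = 2

Since LHS ≠ RHS, this pair disproves the claim, and no lexicographically smaller pair (s ≤ t, positive integers) does.

For instance (1, 5) is also a counterexample (LHS = 216, RHS = 126), but it's lexicographically larger.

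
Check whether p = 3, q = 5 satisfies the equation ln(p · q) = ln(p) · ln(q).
Fails

Substituting p = 3, q = 5:

LHS = ln(3 · 5) = ln(15) ≈ 2.708
RHS = ln(3) · ln(5) ≈ 1.768

LHS ≠ RHS, so the equation does not hold at this point.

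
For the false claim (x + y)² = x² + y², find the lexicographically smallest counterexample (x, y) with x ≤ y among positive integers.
Substituting (1, 1) into the claim:
LHS = (1 + 1)² = 4
RHS = 1² + 1² = 2

Since LHS ≠ RHS, this pair disproves the claim, and no lexicographically smaller pair (x ≤ y, positive integers) does.

For instance (5, 6) is also a counterexample (LHS = 121, RHS = 61), but it's lexicographically larger.

Answer: (x, y) = (1, 1)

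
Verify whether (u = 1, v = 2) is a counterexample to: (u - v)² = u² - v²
Substituting u = 1, v = 2:
LHS = (1 - 2)² = 1
RHS = 1² - 2² = -3

Since LHS ≠ RHS, this pair disproves the claim.

Answer: Yes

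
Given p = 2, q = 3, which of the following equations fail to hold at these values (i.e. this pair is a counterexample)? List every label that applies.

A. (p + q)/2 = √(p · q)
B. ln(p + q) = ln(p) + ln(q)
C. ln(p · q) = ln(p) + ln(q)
A, B

Evaluating each claim at the given values:
A. LHS = 5/2, RHS = √(6) ≈ 2.449 → fails here (LHS ≠ RHS)
B. LHS = ln(5) ≈ 1.609, RHS = ln(2) + ln(3) ≈ 1.792 → fails here (LHS ≠ RHS)
C. LHS = ln(6) ≈ 1.792, RHS = ln(2) + ln(3) ≈ 1.792 → holds here (LHS = RHS)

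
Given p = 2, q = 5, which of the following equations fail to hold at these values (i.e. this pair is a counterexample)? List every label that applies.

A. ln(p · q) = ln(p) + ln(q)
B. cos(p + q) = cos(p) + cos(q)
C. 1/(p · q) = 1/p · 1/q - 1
B, C

Evaluating each claim at the given values:
A. LHS = ln(10) ≈ 2.303, RHS = ln(2) + ln(5) ≈ 2.303 → holds here (LHS = RHS)
B. LHS = cos(7) ≈ 0.7539, RHS = cos(2) + cos(5) ≈ -0.1325 → fails here (LHS ≠ RHS)
C. LHS = 1/10, RHS = -9/10 → fails here (LHS ≠ RHS)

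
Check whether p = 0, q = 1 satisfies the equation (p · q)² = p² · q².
Substituting p = 0, q = 1:

LHS = (0 · 1)² = 0
RHS = 0² · 1² = 0

LHS = RHS, so the equation holds at this point.

Answer: Holds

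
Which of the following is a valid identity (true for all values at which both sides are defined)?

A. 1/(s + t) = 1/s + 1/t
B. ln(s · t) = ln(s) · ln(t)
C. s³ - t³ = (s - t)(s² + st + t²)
C

A: fails at (5, 5) — LHS = 1/10, RHS = 2/5.
B: fails at (4, 5) — LHS = ln(20) ≈ 2.996, RHS = ln(4)·ln(5) ≈ 2.231.
C: holds — e.g. at (1, 4), both sides equal -63.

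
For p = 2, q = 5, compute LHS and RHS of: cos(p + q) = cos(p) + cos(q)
LHS = cos(2 + 5) = cos(7) ≈ 0.7539
RHS = cos(2) + cos(5) ≈ -0.1325

LHS ≠ RHS (they differ by about 0.8864), so the equation does not hold here.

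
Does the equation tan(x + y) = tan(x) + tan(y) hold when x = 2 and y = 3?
Substituting x = 2, y = 3:

LHS = tan(2 + 3) = tan(5) ≈ -3.381
RHS = tan(2) + tan(3) ≈ -2.328

LHS ≠ RHS, so the equation does not hold at this point.

Answer: Fails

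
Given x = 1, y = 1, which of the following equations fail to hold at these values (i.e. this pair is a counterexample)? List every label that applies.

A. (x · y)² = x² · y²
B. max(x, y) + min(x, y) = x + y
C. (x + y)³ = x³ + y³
C

Evaluating each claim at the given values:
A. LHS = 1, RHS = 1 → holds here (LHS = RHS)
B. LHS = 2, RHS = 2 → holds here (LHS = RHS)
C. LHS = 8, RHS = 2 → fails here (LHS ≠ RHS)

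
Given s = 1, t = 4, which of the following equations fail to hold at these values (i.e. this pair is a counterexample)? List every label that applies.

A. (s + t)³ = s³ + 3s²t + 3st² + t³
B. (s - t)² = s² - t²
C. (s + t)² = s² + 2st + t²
Evaluating each claim at the given values:
A. LHS = 125, RHS = 125 → holds here (LHS = RHS)
B. LHS = 9, RHS = -15 → fails here (LHS ≠ RHS)
C. LHS = 25, RHS = 25 → holds here (LHS = RHS)

Answer: B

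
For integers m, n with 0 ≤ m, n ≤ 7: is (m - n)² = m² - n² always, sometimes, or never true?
Sometimes true

It holds at (m, n) = (3, 0) (both sides equal 9), but fails at (m, n) = (4, 1) (LHS = 9, RHS = 15).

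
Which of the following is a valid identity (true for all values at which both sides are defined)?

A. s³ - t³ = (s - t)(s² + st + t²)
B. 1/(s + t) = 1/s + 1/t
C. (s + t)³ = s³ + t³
A

A: holds — e.g. at (6, 7), both sides equal -127.
B: fails at (1, 3) — LHS = 1/4, RHS = 4/3.
C: fails at (5, 8) — LHS = 2197, RHS = 637.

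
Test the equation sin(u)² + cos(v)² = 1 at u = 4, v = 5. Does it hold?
Substituting u = 4, v = 5:

LHS = sin(4)² + cos(5)² ≈ 0.6532
RHS = 1

LHS ≠ RHS, so the equation does not hold at this point.

Answer: Fails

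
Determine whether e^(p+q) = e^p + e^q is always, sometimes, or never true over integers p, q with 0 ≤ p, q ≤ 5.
Never true

The claim fails for every pair in the range. For instance at (p, q) = (5, 4): LHS = e^9 ≈ 8103, RHS = e^4 + e^5 ≈ 203.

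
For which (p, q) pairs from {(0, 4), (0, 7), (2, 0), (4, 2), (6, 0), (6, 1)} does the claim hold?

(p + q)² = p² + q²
Testing each pair:
(0, 4): LHS = 16, RHS = 16 → holds
(0, 7): LHS = 49, RHS = 49 → holds
(2, 0): LHS = 4, RHS = 4 → holds
(4, 2): LHS = 36, RHS = 20 → fails
(6, 0): LHS = 36, RHS = 36 → holds
(6, 1): LHS = 49, RHS = 37 → fails

4 of 6 pairs satisfy the claim.

Answer: (0, 4), (0, 7), (2, 0), (6, 0)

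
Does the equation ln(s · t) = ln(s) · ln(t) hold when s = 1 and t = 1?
Substituting s = 1, t = 1:

LHS = ln(1 · 1) = 0
RHS = ln(1) · ln(1) = 0

LHS = RHS, so the equation holds at this point.

Answer: Holds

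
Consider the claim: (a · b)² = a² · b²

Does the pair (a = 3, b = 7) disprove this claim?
Substituting a = 3, b = 7:
LHS = (3 · 7)² = 441
RHS = 3² · 7² = 441

The sides agree, so this pair does not disprove the claim.

Answer: No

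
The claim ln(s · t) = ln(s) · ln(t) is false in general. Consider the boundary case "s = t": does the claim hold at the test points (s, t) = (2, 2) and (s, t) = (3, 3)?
At (2, 2): LHS = ln(4) ≈ 1.386 ≠ RHS = ln(2)² ≈ 0.4805
At (3, 3): LHS = ln(9) ≈ 2.197 ≠ RHS = ln(3)² ≈ 1.207

Answer: No, fails at both test points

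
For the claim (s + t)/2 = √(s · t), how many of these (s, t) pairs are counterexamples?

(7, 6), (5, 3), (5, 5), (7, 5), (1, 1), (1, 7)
4

Testing each pair:
(7, 6): LHS = 13/2, RHS = √(42) ≈ 6.481 → counterexample
(5, 3): LHS = 4, RHS = √(15) ≈ 3.873 → counterexample
(5, 5): LHS = 5, RHS = 5 → satisfies claim
(7, 5): LHS = 6, RHS = √(35) ≈ 5.916 → counterexample
(1, 1): LHS = 1, RHS = 1 → satisfies claim
(1, 7): LHS = 4, RHS = √(7) ≈ 2.646 → counterexample

That makes 4 counterexamples.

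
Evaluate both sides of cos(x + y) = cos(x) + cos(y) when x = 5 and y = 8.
LHS = cos(5 + 8) = cos(13) ≈ 0.9074
RHS = cos(5) + cos(8) ≈ 0.1382

LHS ≠ RHS (they differ by about 0.7693), so the equation does not hold here.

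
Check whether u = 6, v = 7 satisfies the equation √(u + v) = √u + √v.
Substituting u = 6, v = 7:

LHS = √(6 + 7) = √(13) ≈ 3.606
RHS = √6 + √7 = √(6) + √(7) ≈ 5.095

LHS ≠ RHS, so the equation does not hold at this point.

Answer: Fails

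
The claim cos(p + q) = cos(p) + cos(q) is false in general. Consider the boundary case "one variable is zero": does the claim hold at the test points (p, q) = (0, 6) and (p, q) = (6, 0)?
At (0, 6): LHS = cos(6) ≈ 0.9602 ≠ RHS = cos(6) + 1 ≈ 1.96
At (6, 0): LHS = cos(6) ≈ 0.9602 ≠ RHS = cos(6) + 1 ≈ 1.96

Answer: No, fails at both test points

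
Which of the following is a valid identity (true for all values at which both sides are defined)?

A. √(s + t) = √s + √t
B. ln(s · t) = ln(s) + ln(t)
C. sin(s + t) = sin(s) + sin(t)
A: fails at (3, 4) — LHS = √(7) ≈ 2.646, RHS = √(3) + 2 ≈ 3.732.
B: holds — e.g. at (1, 3), both sides equal ln(3) ≈ 1.099.
C: fails at (3, 5) — LHS = sin(8) ≈ 0.9894, RHS = sin(5) + sin(3) ≈ -0.8178.

Answer: B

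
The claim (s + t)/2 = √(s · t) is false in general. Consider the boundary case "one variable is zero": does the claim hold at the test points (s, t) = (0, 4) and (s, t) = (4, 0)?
At (0, 4): LHS = 2 ≠ RHS = 0
At (4, 0): LHS = 2 ≠ RHS = 0

Answer: No, fails at both test points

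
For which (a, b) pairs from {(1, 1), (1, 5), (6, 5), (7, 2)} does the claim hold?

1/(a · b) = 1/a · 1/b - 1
None

Testing each pair:
(1, 1): LHS = 1, RHS = 0 → fails
(1, 5): LHS = 1/5, RHS = -4/5 → fails
(6, 5): LHS = 1/30, RHS = -29/30 → fails
(7, 2): LHS = 1/14, RHS = -13/14 → fails

No pair satisfies the claim.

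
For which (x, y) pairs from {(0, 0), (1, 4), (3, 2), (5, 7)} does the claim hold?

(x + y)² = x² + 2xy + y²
All pairs

Testing each pair:
(0, 0): LHS = 0, RHS = 0 → holds
(1, 4): LHS = 25, RHS = 25 → holds
(3, 2): LHS = 25, RHS = 25 → holds
(5, 7): LHS = 144, RHS = 144 → holds

Every pair satisfies the claim.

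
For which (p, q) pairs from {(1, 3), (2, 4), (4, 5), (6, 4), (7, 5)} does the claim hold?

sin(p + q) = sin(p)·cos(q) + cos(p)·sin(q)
Testing each pair:
(1, 3): LHS = sin(4) ≈ -0.7568, RHS = sin(1)·cos(3) + sin(3)·cos(1) ≈ -0.7568 → holds
(2, 4): LHS = sin(6) ≈ -0.2794, RHS = sin(2)·cos(4) + sin(4)·cos(2) ≈ -0.2794 → holds
(4, 5): LHS = sin(9) ≈ 0.4121, RHS = sin(4)·cos(5) + sin(5)·cos(4) ≈ 0.4121 → holds
(6, 4): LHS = sin(10) ≈ -0.544, RHS = sin(4)·cos(6) + sin(6)·cos(4) ≈ -0.544 → holds
(7, 5): LHS = sin(12) ≈ -0.5366, RHS = sin(5)·cos(7) + sin(7)·cos(5) ≈ -0.5366 → holds

Every pair satisfies the claim.

Answer: All pairs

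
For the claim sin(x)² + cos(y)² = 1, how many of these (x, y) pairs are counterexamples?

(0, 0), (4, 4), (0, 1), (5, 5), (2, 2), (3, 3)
1

Testing each pair:
(0, 0): LHS = 1, RHS = 1 → satisfies claim
(4, 4): LHS = cos(4)² + sin(4)² = 1, RHS = 1 → satisfies claim
(0, 1): LHS = cos(1)² ≈ 0.2919, RHS = 1 → counterexample
(5, 5): LHS = cos(5)² + sin(5)² = 1, RHS = 1 → satisfies claim
(2, 2): LHS = cos(2)² + sin(2)² = 1, RHS = 1 → satisfies claim
(3, 3): LHS = sin(3)² + cos(3)² = 1, RHS = 1 → satisfies claim

That makes 1 counterexample.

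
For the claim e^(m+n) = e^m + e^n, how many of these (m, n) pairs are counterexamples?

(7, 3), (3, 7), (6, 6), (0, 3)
4

Testing each pair:
(7, 3): LHS = e^10 ≈ 22026.5, RHS = e^3 + e^7 ≈ 1117 → counterexample
(3, 7): LHS = e^10 ≈ 22026.5, RHS = e^3 + e^7 ≈ 1117 → counterexample
(6, 6): LHS = e^12 ≈ 162754.8, RHS = 2·e^6 ≈ 806.9 → counterexample
(0, 3): LHS = e^3 ≈ 20.09, RHS = 1 + e^3 ≈ 21.09 → counterexample

That makes 4 counterexamples.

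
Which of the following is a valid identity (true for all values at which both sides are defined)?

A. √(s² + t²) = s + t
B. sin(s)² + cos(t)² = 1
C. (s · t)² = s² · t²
A: fails at (3, 3) — LHS = 3·√(2) ≈ 4.243, RHS = 6.
B: fails at (2, 3) — LHS = sin(2)² + cos(3)² ≈ 1.807, RHS = 1.
C: holds — e.g. at (6, 7), both sides equal 1764.

Answer: C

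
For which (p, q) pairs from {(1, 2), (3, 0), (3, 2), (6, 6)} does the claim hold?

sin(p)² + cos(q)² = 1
Testing each pair:
(1, 2): LHS = cos(2)² + sin(1)² ≈ 0.8813, RHS = 1 → fails
(3, 0): LHS = sin(3)² + 1 ≈ 1.02, RHS = 1 → fails
(3, 2): LHS = sin(3)² + cos(2)² ≈ 0.1931, RHS = 1 → fails
(6, 6): LHS = sin(6)² + cos(6)² = 1, RHS = 1 → holds

1 of 4 pairs satisfies the claim.

Answer: (6, 6)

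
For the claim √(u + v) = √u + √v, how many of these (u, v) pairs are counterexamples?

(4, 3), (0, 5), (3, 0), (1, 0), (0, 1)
1

Testing each pair:
(4, 3): LHS = √(7) ≈ 2.646, RHS = √(3) + 2 ≈ 3.732 → counterexample
(0, 5): LHS = √(5) ≈ 2.236, RHS = √(5) ≈ 2.236 → satisfies claim
(3, 0): LHS = √(3) ≈ 1.732, RHS = √(3) ≈ 1.732 → satisfies claim
(1, 0): LHS = 1, RHS = 1 → satisfies claim
(0, 1): LHS = 1, RHS = 1 → satisfies claim

That makes 1 counterexample.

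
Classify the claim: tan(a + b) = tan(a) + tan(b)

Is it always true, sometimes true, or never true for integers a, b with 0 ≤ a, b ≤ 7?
Sometimes true

It holds at (a, b) = (0, 0) (both sides equal 0), but fails at (a, b) = (4, 3) (LHS = tan(7) ≈ 0.8714, RHS = tan(3) + tan(4) ≈ 1.015).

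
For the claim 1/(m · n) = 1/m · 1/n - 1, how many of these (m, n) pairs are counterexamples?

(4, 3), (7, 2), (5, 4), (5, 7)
Testing each pair:
(4, 3): LHS = 1/12, RHS = -11/12 → counterexample
(7, 2): LHS = 1/14, RHS = -13/14 → counterexample
(5, 4): LHS = 1/20, RHS = -19/20 → counterexample
(5, 7): LHS = 1/35, RHS = -34/35 → counterexample

That makes 4 counterexamples.

Answer: 4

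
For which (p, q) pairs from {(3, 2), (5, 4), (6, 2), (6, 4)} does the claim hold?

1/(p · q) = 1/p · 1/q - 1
None

Testing each pair:
(3, 2): LHS = 1/6, RHS = -5/6 → fails
(5, 4): LHS = 1/20, RHS = -19/20 → fails
(6, 2): LHS = 1/12, RHS = -11/12 → fails
(6, 4): LHS = 1/24, RHS = -23/24 → fails

No pair satisfies the claim.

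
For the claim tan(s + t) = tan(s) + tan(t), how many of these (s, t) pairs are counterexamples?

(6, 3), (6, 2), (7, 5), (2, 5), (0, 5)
Testing each pair:
(6, 3): LHS = tan(9) ≈ -0.4523, RHS = tan(6) + tan(3) ≈ -0.4336 → counterexample
(6, 2): LHS = tan(8) ≈ -6.8, RHS = tan(2) + tan(6) ≈ -2.476 → counterexample
(7, 5): LHS = tan(12) ≈ -0.6359, RHS = tan(5) + tan(7) ≈ -2.509 → counterexample
(2, 5): LHS = tan(7) ≈ 0.8714, RHS = tan(5) + tan(2) ≈ -5.566 → counterexample
(0, 5): LHS = tan(5) ≈ -3.381, RHS = tan(5) ≈ -3.381 → satisfies claim

That makes 4 counterexamples.

Answer: 4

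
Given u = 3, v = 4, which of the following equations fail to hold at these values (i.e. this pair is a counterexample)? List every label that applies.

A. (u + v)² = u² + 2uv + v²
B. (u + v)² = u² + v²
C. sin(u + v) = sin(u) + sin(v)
B, C

Evaluating each claim at the given values:
A. LHS = 49, RHS = 49 → holds here (LHS = RHS)
B. LHS = 49, RHS = 25 → fails here (LHS ≠ RHS)
C. LHS = sin(7) ≈ 0.657, RHS = sin(4) + sin(3) ≈ -0.6157 → fails here (LHS ≠ RHS)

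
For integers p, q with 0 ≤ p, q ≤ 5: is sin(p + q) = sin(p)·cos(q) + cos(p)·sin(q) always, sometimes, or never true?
The identity holds for every pair in the range. For instance at (p, q) = (5, 5): both sides equal sin(10) ≈ -0.544.

Answer: Always true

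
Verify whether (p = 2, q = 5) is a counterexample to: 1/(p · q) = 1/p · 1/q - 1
Yes

Substituting p = 2, q = 5:
LHS = 1/(2 · 5) = 1/10
RHS = 1/2 · 1/5 - 1 = -9/10

Since LHS ≠ RHS, this pair disproves the claim.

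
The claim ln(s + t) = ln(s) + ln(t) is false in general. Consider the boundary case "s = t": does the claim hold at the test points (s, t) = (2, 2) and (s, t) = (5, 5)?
Only at (2, 2)

At (2, 2): LHS = ln(4) ≈ 1.386, RHS = 2·ln(2) ≈ 1.386 → equal
At (5, 5): LHS = ln(10) ≈ 2.303 ≠ RHS = 2·ln(5) ≈ 3.219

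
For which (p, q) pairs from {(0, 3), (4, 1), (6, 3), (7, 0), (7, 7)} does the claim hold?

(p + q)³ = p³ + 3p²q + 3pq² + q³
All pairs

Testing each pair:
(0, 3): LHS = 27, RHS = 27 → holds
(4, 1): LHS = 125, RHS = 125 → holds
(6, 3): LHS = 729, RHS = 729 → holds
(7, 0): LHS = 343, RHS = 343 → holds
(7, 7): LHS = 2744, RHS = 2744 → holds

Every pair satisfies the claim.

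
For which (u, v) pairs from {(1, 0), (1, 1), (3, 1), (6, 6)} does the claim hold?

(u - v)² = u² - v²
(1, 0), (1, 1), (6, 6)

Testing each pair:
(1, 0): LHS = 1, RHS = 1 → holds
(1, 1): LHS = 0, RHS = 0 → holds
(3, 1): LHS = 4, RHS = 8 → fails
(6, 6): LHS = 0, RHS = 0 → holds

3 of 4 pairs satisfy the claim.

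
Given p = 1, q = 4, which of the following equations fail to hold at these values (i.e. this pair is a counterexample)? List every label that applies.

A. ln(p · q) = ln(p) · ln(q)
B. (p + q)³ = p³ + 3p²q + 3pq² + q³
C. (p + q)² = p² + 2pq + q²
A

Evaluating each claim at the given values:
A. LHS = ln(4) ≈ 1.386, RHS = 0 → fails here (LHS ≠ RHS)
B. LHS = 125, RHS = 125 → holds here (LHS = RHS)
C. LHS = 25, RHS = 25 → holds here (LHS = RHS)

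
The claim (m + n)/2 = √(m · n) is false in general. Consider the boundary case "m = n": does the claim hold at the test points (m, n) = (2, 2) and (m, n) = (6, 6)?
At (2, 2): LHS = 2, RHS = 2 → equal
At (6, 6): LHS = 6, RHS = 6 → equal

So the claim does hold at both of these boundary points, even though it is not an identity.

Answer: Yes, holds at both test points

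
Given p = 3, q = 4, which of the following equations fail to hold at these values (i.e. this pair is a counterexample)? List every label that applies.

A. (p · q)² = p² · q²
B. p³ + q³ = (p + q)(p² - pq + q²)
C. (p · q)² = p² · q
C

Evaluating each claim at the given values:
A. LHS = 144, RHS = 144 → holds here (LHS = RHS)
B. LHS = 91, RHS = 91 → holds here (LHS = RHS)
C. LHS = 144, RHS = 36 → fails here (LHS ≠ RHS)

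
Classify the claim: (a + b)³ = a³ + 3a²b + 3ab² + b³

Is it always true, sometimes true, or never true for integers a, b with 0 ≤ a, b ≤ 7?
The identity holds for every pair in the range. For instance at (a, b) = (2, 6): both sides equal 512.

Answer: Always true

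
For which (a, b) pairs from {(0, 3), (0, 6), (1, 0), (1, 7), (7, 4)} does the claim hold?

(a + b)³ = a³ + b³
(0, 3), (0, 6), (1, 0)

Testing each pair:
(0, 3): LHS = 27, RHS = 27 → holds
(0, 6): LHS = 216, RHS = 216 → holds
(1, 0): LHS = 1, RHS = 1 → holds
(1, 7): LHS = 512, RHS = 344 → fails
(7, 4): LHS = 1331, RHS = 407 → fails

3 of 5 pairs satisfy the claim.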